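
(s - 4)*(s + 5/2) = s^2 - 3*s/2 - 10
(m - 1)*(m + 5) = m^2 + 4*m - 5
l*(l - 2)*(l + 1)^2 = l^4 - 3*l^2 - 2*l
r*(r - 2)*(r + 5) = r^3 + 3*r^2 - 10*r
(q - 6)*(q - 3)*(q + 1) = q^3 - 8*q^2 + 9*q + 18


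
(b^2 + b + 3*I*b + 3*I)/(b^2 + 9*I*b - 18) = (b + 1)/(b + 6*I)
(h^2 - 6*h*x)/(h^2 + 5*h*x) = (h - 6*x)/(h + 5*x)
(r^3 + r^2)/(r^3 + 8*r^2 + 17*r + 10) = r^2/(r^2 + 7*r + 10)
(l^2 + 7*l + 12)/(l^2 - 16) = (l + 3)/(l - 4)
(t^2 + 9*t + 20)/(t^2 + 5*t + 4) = (t + 5)/(t + 1)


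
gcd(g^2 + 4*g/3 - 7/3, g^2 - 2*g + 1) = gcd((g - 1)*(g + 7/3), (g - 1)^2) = g - 1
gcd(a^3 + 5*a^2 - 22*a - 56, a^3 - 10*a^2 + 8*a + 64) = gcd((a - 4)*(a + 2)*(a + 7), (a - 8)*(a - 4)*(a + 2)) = a^2 - 2*a - 8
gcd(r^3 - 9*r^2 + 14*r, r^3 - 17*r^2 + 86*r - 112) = r^2 - 9*r + 14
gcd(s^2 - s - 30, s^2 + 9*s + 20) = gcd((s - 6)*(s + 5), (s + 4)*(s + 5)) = s + 5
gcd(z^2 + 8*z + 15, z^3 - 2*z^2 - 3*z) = 1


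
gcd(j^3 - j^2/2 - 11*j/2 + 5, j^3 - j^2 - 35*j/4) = j + 5/2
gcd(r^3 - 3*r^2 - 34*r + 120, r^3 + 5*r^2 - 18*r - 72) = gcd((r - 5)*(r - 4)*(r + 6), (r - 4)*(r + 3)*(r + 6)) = r^2 + 2*r - 24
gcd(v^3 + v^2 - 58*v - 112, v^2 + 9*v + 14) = v^2 + 9*v + 14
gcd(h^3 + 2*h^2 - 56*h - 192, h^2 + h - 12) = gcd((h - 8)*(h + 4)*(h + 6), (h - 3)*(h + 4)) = h + 4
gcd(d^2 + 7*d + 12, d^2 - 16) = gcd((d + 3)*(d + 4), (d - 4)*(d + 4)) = d + 4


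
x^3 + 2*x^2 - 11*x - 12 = (x - 3)*(x + 1)*(x + 4)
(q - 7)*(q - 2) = q^2 - 9*q + 14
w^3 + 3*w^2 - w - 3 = (w - 1)*(w + 1)*(w + 3)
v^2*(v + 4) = v^3 + 4*v^2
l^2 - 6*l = l*(l - 6)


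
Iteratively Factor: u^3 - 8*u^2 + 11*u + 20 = (u - 4)*(u^2 - 4*u - 5) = (u - 5)*(u - 4)*(u + 1)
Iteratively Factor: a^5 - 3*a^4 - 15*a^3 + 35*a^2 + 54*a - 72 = (a + 3)*(a^4 - 6*a^3 + 3*a^2 + 26*a - 24) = (a + 2)*(a + 3)*(a^3 - 8*a^2 + 19*a - 12) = (a - 3)*(a + 2)*(a + 3)*(a^2 - 5*a + 4) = (a - 4)*(a - 3)*(a + 2)*(a + 3)*(a - 1)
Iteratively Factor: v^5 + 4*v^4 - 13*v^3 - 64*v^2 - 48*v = (v + 1)*(v^4 + 3*v^3 - 16*v^2 - 48*v) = (v + 1)*(v + 3)*(v^3 - 16*v) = (v - 4)*(v + 1)*(v + 3)*(v^2 + 4*v) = v*(v - 4)*(v + 1)*(v + 3)*(v + 4)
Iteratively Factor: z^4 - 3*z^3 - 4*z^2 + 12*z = (z - 3)*(z^3 - 4*z) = z*(z - 3)*(z^2 - 4) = z*(z - 3)*(z + 2)*(z - 2)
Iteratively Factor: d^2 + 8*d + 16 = (d + 4)*(d + 4)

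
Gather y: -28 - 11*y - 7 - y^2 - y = -y^2 - 12*y - 35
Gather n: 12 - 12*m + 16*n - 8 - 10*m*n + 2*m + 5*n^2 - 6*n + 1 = -10*m + 5*n^2 + n*(10 - 10*m) + 5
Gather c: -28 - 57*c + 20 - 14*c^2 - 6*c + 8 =-14*c^2 - 63*c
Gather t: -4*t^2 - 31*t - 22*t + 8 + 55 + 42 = -4*t^2 - 53*t + 105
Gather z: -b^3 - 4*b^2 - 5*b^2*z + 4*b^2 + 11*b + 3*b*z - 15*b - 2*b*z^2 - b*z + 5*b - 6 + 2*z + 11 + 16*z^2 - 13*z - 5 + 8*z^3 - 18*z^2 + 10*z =-b^3 + b + 8*z^3 + z^2*(-2*b - 2) + z*(-5*b^2 + 2*b - 1)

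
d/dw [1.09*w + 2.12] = 1.09000000000000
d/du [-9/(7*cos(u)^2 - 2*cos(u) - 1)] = 18*(1 - 7*cos(u))*sin(u)/(-7*cos(u)^2 + 2*cos(u) + 1)^2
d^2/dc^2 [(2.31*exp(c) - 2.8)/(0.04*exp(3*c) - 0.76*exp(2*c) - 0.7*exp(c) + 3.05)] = (0.014784*exp(6*c) - 0.250992*exp(5*c) + 2.529296*exp(4*c) - 11.2049*exp(3*c) + 30.73308*exp(2*c) - 22.40175*exp(c) + 15.510775)*exp(c)/(6.4e-5*exp(9*c) - 0.003648*exp(8*c) + 0.065952*exp(7*c) - 0.296656*exp(6*c) - 1.71048*exp(5*c) + 3.65544*exp(4*c) + 10.5089*exp(3*c) - 16.7262*exp(2*c) - 19.53525*exp(c) + 28.372625)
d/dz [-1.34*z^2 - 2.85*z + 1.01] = -2.68*z - 2.85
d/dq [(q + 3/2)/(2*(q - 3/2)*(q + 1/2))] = 2*(-4*q^2 - 12*q + 3)/(16*q^4 - 32*q^3 - 8*q^2 + 24*q + 9)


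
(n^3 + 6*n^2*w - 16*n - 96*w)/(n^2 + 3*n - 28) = (n^2 + 6*n*w + 4*n + 24*w)/(n + 7)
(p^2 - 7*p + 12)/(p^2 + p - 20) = (p - 3)/(p + 5)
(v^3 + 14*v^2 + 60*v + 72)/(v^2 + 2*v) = v + 12 + 36/v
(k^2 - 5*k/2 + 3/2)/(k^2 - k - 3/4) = 2*(k - 1)/(2*k + 1)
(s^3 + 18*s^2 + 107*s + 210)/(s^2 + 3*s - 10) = (s^2 + 13*s + 42)/(s - 2)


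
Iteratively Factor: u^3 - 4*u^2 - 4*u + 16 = (u + 2)*(u^2 - 6*u + 8) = (u - 2)*(u + 2)*(u - 4)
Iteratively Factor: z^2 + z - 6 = (z + 3)*(z - 2)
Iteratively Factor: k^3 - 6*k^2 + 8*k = (k)*(k^2 - 6*k + 8) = k*(k - 2)*(k - 4)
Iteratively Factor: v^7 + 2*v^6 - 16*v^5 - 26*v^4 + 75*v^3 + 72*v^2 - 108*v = (v - 2)*(v^6 + 4*v^5 - 8*v^4 - 42*v^3 - 9*v^2 + 54*v) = (v - 2)*(v + 2)*(v^5 + 2*v^4 - 12*v^3 - 18*v^2 + 27*v) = (v - 3)*(v - 2)*(v + 2)*(v^4 + 5*v^3 + 3*v^2 - 9*v) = (v - 3)*(v - 2)*(v + 2)*(v + 3)*(v^3 + 2*v^2 - 3*v) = (v - 3)*(v - 2)*(v - 1)*(v + 2)*(v + 3)*(v^2 + 3*v) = (v - 3)*(v - 2)*(v - 1)*(v + 2)*(v + 3)^2*(v)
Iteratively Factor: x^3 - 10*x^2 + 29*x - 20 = (x - 1)*(x^2 - 9*x + 20) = (x - 5)*(x - 1)*(x - 4)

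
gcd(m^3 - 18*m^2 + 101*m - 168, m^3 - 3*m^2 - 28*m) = m - 7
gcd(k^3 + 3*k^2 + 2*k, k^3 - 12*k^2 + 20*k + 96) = k + 2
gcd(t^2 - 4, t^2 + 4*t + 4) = t + 2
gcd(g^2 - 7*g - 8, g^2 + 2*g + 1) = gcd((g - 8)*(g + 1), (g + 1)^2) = g + 1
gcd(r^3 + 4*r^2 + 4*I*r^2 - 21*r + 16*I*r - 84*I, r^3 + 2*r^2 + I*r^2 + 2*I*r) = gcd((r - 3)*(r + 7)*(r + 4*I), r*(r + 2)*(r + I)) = 1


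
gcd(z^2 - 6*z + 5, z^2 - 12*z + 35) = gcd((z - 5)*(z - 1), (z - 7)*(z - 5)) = z - 5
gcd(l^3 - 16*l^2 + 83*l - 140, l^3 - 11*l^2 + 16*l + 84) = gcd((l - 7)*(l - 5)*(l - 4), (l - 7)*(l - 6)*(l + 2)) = l - 7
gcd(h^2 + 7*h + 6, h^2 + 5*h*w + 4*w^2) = 1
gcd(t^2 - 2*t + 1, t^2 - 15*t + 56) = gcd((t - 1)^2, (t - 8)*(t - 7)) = 1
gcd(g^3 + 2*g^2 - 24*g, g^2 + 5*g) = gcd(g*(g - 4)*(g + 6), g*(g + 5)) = g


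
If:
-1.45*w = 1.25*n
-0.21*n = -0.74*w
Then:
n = 0.00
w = 0.00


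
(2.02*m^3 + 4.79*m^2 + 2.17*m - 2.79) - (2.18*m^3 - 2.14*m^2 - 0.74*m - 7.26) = -0.16*m^3 + 6.93*m^2 + 2.91*m + 4.47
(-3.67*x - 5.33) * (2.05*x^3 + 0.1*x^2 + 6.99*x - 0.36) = -7.5235*x^4 - 11.2935*x^3 - 26.1863*x^2 - 35.9355*x + 1.9188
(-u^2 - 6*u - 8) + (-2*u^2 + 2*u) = -3*u^2 - 4*u - 8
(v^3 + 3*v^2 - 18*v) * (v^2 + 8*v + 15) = v^5 + 11*v^4 + 21*v^3 - 99*v^2 - 270*v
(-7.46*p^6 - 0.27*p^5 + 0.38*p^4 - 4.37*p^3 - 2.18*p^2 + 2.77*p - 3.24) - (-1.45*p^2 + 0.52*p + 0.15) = -7.46*p^6 - 0.27*p^5 + 0.38*p^4 - 4.37*p^3 - 0.73*p^2 + 2.25*p - 3.39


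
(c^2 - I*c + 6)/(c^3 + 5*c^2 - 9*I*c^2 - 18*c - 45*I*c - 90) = (c + 2*I)/(c^2 + c*(5 - 6*I) - 30*I)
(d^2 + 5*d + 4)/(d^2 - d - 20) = (d + 1)/(d - 5)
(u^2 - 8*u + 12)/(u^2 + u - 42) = (u - 2)/(u + 7)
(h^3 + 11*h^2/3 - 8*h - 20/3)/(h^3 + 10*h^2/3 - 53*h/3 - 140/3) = (3*h^2 - 4*h - 4)/(3*h^2 - 5*h - 28)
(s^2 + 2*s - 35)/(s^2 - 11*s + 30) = (s + 7)/(s - 6)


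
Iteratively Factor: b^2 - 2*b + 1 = (b - 1)*(b - 1)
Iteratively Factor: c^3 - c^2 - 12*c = (c + 3)*(c^2 - 4*c) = (c - 4)*(c + 3)*(c)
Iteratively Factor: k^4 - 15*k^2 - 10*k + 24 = (k - 4)*(k^3 + 4*k^2 + k - 6) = (k - 4)*(k + 3)*(k^2 + k - 2) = (k - 4)*(k - 1)*(k + 3)*(k + 2)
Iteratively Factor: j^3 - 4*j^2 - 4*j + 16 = (j + 2)*(j^2 - 6*j + 8) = (j - 2)*(j + 2)*(j - 4)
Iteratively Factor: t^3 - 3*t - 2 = (t + 1)*(t^2 - t - 2) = (t + 1)^2*(t - 2)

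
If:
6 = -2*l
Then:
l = -3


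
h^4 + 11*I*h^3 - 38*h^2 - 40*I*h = h*(h + 2*I)*(h + 4*I)*(h + 5*I)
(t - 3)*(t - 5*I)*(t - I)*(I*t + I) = I*t^4 + 6*t^3 - 2*I*t^3 - 12*t^2 - 8*I*t^2 - 18*t + 10*I*t + 15*I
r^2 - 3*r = r*(r - 3)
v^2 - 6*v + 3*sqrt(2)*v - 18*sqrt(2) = (v - 6)*(v + 3*sqrt(2))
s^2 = s^2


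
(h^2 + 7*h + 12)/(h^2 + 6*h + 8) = (h + 3)/(h + 2)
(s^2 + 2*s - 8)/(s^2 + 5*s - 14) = (s + 4)/(s + 7)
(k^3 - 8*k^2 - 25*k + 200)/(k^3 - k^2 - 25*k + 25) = (k - 8)/(k - 1)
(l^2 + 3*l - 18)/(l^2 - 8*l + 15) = (l + 6)/(l - 5)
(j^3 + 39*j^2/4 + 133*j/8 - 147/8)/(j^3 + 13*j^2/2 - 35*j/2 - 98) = (j - 3/4)/(j - 4)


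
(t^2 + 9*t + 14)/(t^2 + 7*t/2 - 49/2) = 2*(t + 2)/(2*t - 7)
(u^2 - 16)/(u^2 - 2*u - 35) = (16 - u^2)/(-u^2 + 2*u + 35)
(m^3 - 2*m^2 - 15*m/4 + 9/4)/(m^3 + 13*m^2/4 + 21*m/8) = 2*(2*m^2 - 7*m + 3)/(m*(4*m + 7))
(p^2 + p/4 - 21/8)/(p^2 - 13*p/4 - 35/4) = (p - 3/2)/(p - 5)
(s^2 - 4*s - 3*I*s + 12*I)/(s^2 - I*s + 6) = (s - 4)/(s + 2*I)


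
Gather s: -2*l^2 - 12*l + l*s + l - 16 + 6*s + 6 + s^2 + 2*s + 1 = -2*l^2 - 11*l + s^2 + s*(l + 8) - 9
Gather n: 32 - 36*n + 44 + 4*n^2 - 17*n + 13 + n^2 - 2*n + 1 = 5*n^2 - 55*n + 90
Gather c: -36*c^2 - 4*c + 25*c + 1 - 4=-36*c^2 + 21*c - 3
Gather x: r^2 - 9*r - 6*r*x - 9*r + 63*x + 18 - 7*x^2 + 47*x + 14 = r^2 - 18*r - 7*x^2 + x*(110 - 6*r) + 32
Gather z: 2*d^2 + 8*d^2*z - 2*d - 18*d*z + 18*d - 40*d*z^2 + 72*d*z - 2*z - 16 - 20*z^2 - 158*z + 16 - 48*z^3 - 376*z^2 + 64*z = 2*d^2 + 16*d - 48*z^3 + z^2*(-40*d - 396) + z*(8*d^2 + 54*d - 96)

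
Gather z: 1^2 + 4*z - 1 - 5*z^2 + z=-5*z^2 + 5*z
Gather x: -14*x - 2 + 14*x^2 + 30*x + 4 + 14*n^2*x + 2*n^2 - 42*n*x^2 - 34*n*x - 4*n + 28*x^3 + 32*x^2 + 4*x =2*n^2 - 4*n + 28*x^3 + x^2*(46 - 42*n) + x*(14*n^2 - 34*n + 20) + 2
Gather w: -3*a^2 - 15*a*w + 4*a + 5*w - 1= -3*a^2 + 4*a + w*(5 - 15*a) - 1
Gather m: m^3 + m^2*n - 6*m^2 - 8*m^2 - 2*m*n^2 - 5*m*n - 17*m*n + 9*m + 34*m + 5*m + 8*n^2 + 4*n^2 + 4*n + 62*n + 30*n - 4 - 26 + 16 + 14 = m^3 + m^2*(n - 14) + m*(-2*n^2 - 22*n + 48) + 12*n^2 + 96*n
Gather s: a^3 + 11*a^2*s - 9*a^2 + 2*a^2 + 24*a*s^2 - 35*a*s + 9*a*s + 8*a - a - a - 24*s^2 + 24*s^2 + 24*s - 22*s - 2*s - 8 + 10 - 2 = a^3 - 7*a^2 + 24*a*s^2 + 6*a + s*(11*a^2 - 26*a)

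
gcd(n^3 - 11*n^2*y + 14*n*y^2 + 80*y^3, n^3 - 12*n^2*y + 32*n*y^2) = -n + 8*y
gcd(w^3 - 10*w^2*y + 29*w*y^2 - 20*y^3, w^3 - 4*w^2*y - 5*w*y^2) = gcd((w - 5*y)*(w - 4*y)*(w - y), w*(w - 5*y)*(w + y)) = -w + 5*y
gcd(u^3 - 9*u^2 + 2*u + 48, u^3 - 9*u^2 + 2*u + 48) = u^3 - 9*u^2 + 2*u + 48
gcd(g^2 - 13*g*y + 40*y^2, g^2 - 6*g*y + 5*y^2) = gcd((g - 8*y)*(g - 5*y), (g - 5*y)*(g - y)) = -g + 5*y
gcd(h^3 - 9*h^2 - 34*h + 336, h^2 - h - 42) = h^2 - h - 42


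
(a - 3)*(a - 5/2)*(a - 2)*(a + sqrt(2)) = a^4 - 15*a^3/2 + sqrt(2)*a^3 - 15*sqrt(2)*a^2/2 + 37*a^2/2 - 15*a + 37*sqrt(2)*a/2 - 15*sqrt(2)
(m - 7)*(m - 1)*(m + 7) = m^3 - m^2 - 49*m + 49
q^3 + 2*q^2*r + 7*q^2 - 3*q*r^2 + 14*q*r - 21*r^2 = (q + 7)*(q - r)*(q + 3*r)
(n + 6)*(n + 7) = n^2 + 13*n + 42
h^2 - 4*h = h*(h - 4)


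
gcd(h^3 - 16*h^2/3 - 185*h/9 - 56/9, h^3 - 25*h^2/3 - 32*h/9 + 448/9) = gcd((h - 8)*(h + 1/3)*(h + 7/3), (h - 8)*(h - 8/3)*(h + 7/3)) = h^2 - 17*h/3 - 56/3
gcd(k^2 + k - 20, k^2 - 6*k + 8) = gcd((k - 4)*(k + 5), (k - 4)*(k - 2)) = k - 4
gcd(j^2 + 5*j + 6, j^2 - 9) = j + 3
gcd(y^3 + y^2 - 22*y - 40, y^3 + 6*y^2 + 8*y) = y^2 + 6*y + 8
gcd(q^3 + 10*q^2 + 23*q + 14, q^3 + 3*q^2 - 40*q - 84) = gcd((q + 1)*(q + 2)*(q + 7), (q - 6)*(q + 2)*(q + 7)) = q^2 + 9*q + 14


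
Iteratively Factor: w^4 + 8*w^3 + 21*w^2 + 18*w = (w)*(w^3 + 8*w^2 + 21*w + 18) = w*(w + 3)*(w^2 + 5*w + 6) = w*(w + 3)^2*(w + 2)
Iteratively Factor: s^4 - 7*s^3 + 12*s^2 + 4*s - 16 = (s - 2)*(s^3 - 5*s^2 + 2*s + 8) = (s - 2)^2*(s^2 - 3*s - 4) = (s - 4)*(s - 2)^2*(s + 1)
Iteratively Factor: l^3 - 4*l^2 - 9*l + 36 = (l - 4)*(l^2 - 9) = (l - 4)*(l + 3)*(l - 3)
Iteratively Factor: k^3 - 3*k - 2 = (k - 2)*(k^2 + 2*k + 1) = (k - 2)*(k + 1)*(k + 1)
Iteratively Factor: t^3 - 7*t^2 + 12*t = (t - 3)*(t^2 - 4*t) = t*(t - 3)*(t - 4)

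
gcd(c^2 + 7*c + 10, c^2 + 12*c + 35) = c + 5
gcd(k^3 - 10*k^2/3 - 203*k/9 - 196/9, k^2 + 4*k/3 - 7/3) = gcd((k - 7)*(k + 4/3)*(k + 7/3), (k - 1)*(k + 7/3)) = k + 7/3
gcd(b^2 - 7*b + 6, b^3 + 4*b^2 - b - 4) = b - 1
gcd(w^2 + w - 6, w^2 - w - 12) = w + 3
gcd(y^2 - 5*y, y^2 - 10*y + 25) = y - 5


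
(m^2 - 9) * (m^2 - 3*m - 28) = m^4 - 3*m^3 - 37*m^2 + 27*m + 252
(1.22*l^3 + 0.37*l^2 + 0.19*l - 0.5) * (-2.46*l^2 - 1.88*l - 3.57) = -3.0012*l^5 - 3.2038*l^4 - 5.5184*l^3 - 0.4481*l^2 + 0.2617*l + 1.785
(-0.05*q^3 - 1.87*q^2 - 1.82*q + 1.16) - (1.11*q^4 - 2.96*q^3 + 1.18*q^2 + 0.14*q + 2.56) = -1.11*q^4 + 2.91*q^3 - 3.05*q^2 - 1.96*q - 1.4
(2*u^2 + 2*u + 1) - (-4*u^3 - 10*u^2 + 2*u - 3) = 4*u^3 + 12*u^2 + 4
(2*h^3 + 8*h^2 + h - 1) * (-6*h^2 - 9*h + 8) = -12*h^5 - 66*h^4 - 62*h^3 + 61*h^2 + 17*h - 8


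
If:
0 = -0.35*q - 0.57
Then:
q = -1.63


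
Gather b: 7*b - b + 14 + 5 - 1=6*b + 18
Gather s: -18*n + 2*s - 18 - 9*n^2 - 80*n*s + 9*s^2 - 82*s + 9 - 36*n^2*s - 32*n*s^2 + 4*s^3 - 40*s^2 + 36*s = -9*n^2 - 18*n + 4*s^3 + s^2*(-32*n - 31) + s*(-36*n^2 - 80*n - 44) - 9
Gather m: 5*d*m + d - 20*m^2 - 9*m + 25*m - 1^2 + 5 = d - 20*m^2 + m*(5*d + 16) + 4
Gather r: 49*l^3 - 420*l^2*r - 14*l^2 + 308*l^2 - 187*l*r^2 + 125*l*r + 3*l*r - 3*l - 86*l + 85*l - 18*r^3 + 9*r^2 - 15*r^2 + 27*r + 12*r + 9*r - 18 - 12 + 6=49*l^3 + 294*l^2 - 4*l - 18*r^3 + r^2*(-187*l - 6) + r*(-420*l^2 + 128*l + 48) - 24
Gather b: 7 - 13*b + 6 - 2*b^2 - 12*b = -2*b^2 - 25*b + 13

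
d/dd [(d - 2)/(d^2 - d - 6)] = (d^2 - d - (d - 2)*(2*d - 1) - 6)/(-d^2 + d + 6)^2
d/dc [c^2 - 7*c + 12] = 2*c - 7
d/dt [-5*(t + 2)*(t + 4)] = -10*t - 30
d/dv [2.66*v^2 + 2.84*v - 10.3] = 5.32*v + 2.84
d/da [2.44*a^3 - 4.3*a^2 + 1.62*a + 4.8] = 7.32*a^2 - 8.6*a + 1.62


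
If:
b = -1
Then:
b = -1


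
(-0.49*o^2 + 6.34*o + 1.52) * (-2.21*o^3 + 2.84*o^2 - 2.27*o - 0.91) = 1.0829*o^5 - 15.403*o^4 + 15.7587*o^3 - 9.6291*o^2 - 9.2198*o - 1.3832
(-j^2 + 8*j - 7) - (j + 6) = -j^2 + 7*j - 13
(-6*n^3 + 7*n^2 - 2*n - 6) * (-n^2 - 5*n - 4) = 6*n^5 + 23*n^4 - 9*n^3 - 12*n^2 + 38*n + 24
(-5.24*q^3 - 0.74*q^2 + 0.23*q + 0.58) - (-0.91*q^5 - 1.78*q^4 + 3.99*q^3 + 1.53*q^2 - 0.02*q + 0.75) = 0.91*q^5 + 1.78*q^4 - 9.23*q^3 - 2.27*q^2 + 0.25*q - 0.17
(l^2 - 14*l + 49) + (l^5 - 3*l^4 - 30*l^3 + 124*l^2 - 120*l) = l^5 - 3*l^4 - 30*l^3 + 125*l^2 - 134*l + 49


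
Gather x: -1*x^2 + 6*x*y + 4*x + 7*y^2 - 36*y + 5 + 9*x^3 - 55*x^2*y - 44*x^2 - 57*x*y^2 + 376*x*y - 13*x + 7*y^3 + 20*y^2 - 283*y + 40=9*x^3 + x^2*(-55*y - 45) + x*(-57*y^2 + 382*y - 9) + 7*y^3 + 27*y^2 - 319*y + 45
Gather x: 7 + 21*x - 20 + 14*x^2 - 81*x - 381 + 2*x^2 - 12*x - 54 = 16*x^2 - 72*x - 448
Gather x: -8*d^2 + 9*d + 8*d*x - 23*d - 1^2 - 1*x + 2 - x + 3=-8*d^2 - 14*d + x*(8*d - 2) + 4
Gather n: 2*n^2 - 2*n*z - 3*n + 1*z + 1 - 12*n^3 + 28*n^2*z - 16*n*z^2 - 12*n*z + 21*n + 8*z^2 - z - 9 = -12*n^3 + n^2*(28*z + 2) + n*(-16*z^2 - 14*z + 18) + 8*z^2 - 8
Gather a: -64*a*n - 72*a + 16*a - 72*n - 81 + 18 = a*(-64*n - 56) - 72*n - 63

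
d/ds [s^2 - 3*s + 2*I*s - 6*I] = 2*s - 3 + 2*I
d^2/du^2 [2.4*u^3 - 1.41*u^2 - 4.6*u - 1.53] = 14.4*u - 2.82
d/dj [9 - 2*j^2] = -4*j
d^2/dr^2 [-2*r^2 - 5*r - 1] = -4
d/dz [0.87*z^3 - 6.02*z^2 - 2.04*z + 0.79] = 2.61*z^2 - 12.04*z - 2.04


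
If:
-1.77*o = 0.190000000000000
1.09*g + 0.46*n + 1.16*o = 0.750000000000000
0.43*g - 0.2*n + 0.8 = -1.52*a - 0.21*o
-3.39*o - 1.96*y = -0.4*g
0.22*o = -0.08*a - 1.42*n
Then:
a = -0.72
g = 0.78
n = 0.06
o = -0.11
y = 0.34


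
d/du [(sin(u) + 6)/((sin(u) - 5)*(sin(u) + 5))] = (-12*sin(u) + cos(u)^2 - 26)*cos(u)/((sin(u) - 5)^2*(sin(u) + 5)^2)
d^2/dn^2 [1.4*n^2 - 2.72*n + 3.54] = 2.80000000000000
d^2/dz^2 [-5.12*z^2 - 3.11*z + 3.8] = -10.2400000000000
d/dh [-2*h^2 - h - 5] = -4*h - 1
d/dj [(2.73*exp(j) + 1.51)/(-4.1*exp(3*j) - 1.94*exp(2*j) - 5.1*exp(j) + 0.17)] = (22.386*exp(3*j) + 23.8692*exp(2*j) + 5.8588*exp(j) + 8.1651)*exp(j)/(16.81*exp(6*j) + 15.908*exp(5*j) + 45.5836*exp(4*j) + 18.394*exp(3*j) + 25.3504*exp(2*j) - 1.734*exp(j) + 0.0289)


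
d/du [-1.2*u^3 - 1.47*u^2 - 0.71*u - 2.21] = -3.6*u^2 - 2.94*u - 0.71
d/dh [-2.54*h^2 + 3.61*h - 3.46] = 3.61 - 5.08*h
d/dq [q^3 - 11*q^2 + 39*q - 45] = 3*q^2 - 22*q + 39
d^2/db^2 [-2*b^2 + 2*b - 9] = -4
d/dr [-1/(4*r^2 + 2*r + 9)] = 2*(4*r + 1)/(4*r^2 + 2*r + 9)^2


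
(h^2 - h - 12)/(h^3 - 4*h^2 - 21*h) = (h - 4)/(h*(h - 7))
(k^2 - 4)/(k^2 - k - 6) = (k - 2)/(k - 3)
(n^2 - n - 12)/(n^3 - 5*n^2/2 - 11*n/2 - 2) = 2*(n + 3)/(2*n^2 + 3*n + 1)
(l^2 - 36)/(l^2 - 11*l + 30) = (l + 6)/(l - 5)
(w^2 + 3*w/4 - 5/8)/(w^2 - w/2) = (w + 5/4)/w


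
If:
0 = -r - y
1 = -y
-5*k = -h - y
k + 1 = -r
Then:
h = -9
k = -2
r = 1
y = -1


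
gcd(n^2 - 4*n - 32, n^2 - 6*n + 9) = 1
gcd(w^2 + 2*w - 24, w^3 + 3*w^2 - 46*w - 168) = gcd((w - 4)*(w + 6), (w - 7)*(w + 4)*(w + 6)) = w + 6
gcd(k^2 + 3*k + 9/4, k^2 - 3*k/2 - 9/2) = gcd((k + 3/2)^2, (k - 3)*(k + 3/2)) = k + 3/2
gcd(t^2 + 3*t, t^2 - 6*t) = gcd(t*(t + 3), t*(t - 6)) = t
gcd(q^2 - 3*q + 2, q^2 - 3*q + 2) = q^2 - 3*q + 2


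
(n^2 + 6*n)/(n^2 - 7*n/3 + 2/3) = 3*n*(n + 6)/(3*n^2 - 7*n + 2)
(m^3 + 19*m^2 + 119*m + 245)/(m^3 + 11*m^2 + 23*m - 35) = (m + 7)/(m - 1)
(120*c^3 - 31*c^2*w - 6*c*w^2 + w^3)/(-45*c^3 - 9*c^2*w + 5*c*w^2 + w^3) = (-8*c + w)/(3*c + w)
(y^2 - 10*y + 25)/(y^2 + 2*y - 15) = (y^2 - 10*y + 25)/(y^2 + 2*y - 15)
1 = 1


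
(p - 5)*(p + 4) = p^2 - p - 20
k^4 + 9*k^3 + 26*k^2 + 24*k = k*(k + 2)*(k + 3)*(k + 4)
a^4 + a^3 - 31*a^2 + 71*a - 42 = (a - 3)*(a - 2)*(a - 1)*(a + 7)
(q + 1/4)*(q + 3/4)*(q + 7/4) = q^3 + 11*q^2/4 + 31*q/16 + 21/64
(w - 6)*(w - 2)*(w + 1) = w^3 - 7*w^2 + 4*w + 12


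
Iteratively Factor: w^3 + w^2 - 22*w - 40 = (w + 4)*(w^2 - 3*w - 10) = (w - 5)*(w + 4)*(w + 2)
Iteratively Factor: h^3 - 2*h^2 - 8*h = (h)*(h^2 - 2*h - 8) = h*(h + 2)*(h - 4)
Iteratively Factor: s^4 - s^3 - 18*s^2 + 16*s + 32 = (s + 4)*(s^3 - 5*s^2 + 2*s + 8) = (s - 4)*(s + 4)*(s^2 - s - 2) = (s - 4)*(s + 1)*(s + 4)*(s - 2)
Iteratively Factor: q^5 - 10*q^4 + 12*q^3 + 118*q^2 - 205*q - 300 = (q - 5)*(q^4 - 5*q^3 - 13*q^2 + 53*q + 60) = (q - 5)*(q + 1)*(q^3 - 6*q^2 - 7*q + 60) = (q - 5)*(q - 4)*(q + 1)*(q^2 - 2*q - 15) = (q - 5)*(q - 4)*(q + 1)*(q + 3)*(q - 5)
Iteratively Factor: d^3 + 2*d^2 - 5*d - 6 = (d + 3)*(d^2 - d - 2) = (d - 2)*(d + 3)*(d + 1)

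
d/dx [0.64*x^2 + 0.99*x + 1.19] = 1.28*x + 0.99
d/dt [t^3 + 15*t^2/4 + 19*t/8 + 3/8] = 3*t^2 + 15*t/2 + 19/8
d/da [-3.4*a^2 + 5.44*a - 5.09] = 5.44 - 6.8*a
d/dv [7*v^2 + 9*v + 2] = 14*v + 9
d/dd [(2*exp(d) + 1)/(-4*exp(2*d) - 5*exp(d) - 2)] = (8*exp(2*d) + 8*exp(d) + 1)*exp(d)/(16*exp(4*d) + 40*exp(3*d) + 41*exp(2*d) + 20*exp(d) + 4)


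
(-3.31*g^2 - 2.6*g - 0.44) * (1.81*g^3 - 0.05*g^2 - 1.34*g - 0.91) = -5.9911*g^5 - 4.5405*g^4 + 3.769*g^3 + 6.5181*g^2 + 2.9556*g + 0.4004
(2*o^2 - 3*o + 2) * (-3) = -6*o^2 + 9*o - 6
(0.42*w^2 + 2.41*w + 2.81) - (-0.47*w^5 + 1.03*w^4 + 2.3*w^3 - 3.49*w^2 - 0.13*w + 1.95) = 0.47*w^5 - 1.03*w^4 - 2.3*w^3 + 3.91*w^2 + 2.54*w + 0.86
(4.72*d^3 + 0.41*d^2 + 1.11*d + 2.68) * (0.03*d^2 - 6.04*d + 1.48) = 0.1416*d^5 - 28.4965*d^4 + 4.5425*d^3 - 6.0172*d^2 - 14.5444*d + 3.9664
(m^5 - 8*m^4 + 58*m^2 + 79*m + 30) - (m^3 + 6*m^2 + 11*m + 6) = m^5 - 8*m^4 - m^3 + 52*m^2 + 68*m + 24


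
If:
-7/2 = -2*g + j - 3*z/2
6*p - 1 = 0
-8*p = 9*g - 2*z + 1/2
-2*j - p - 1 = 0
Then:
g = 37/210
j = -7/12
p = 1/6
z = 359/210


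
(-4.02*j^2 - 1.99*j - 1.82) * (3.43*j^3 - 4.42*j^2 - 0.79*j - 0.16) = -13.7886*j^5 + 10.9427*j^4 + 5.729*j^3 + 10.2597*j^2 + 1.7562*j + 0.2912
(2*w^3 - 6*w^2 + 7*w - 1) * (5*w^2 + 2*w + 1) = 10*w^5 - 26*w^4 + 25*w^3 + 3*w^2 + 5*w - 1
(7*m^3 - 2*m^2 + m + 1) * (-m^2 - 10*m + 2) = -7*m^5 - 68*m^4 + 33*m^3 - 15*m^2 - 8*m + 2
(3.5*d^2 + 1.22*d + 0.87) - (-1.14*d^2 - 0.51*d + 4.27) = 4.64*d^2 + 1.73*d - 3.4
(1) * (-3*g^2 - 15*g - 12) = -3*g^2 - 15*g - 12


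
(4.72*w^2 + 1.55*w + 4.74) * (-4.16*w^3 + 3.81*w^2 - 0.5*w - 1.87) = -19.6352*w^5 + 11.5352*w^4 - 16.1729*w^3 + 8.458*w^2 - 5.2685*w - 8.8638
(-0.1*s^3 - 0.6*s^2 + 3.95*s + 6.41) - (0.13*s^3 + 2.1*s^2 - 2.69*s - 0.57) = -0.23*s^3 - 2.7*s^2 + 6.64*s + 6.98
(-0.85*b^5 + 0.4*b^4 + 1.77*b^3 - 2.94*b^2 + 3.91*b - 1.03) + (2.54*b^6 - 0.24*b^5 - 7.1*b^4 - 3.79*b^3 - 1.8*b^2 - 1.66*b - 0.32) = 2.54*b^6 - 1.09*b^5 - 6.7*b^4 - 2.02*b^3 - 4.74*b^2 + 2.25*b - 1.35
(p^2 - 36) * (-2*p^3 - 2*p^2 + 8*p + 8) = -2*p^5 - 2*p^4 + 80*p^3 + 80*p^2 - 288*p - 288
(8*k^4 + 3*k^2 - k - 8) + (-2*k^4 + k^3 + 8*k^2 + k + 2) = 6*k^4 + k^3 + 11*k^2 - 6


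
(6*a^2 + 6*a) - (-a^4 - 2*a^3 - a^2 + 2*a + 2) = a^4 + 2*a^3 + 7*a^2 + 4*a - 2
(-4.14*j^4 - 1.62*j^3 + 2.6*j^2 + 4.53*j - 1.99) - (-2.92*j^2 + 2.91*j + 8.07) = -4.14*j^4 - 1.62*j^3 + 5.52*j^2 + 1.62*j - 10.06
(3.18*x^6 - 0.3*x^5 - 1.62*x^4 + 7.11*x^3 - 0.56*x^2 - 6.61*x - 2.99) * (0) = 0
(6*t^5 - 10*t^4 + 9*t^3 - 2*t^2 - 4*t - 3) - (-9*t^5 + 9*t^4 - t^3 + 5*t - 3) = 15*t^5 - 19*t^4 + 10*t^3 - 2*t^2 - 9*t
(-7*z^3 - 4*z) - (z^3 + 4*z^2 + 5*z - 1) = -8*z^3 - 4*z^2 - 9*z + 1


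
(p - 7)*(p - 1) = p^2 - 8*p + 7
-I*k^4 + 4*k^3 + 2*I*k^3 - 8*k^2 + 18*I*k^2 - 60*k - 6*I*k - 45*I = (k - 5)*(k + 3)*(k + 3*I)*(-I*k + 1)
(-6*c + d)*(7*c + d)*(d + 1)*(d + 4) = -42*c^2*d^2 - 210*c^2*d - 168*c^2 + c*d^3 + 5*c*d^2 + 4*c*d + d^4 + 5*d^3 + 4*d^2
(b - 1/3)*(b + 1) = b^2 + 2*b/3 - 1/3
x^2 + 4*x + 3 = (x + 1)*(x + 3)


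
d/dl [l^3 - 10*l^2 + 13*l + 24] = 3*l^2 - 20*l + 13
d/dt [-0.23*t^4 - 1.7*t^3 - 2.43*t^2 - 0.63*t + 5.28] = -0.92*t^3 - 5.1*t^2 - 4.86*t - 0.63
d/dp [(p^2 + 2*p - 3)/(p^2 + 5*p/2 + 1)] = 2*(p^2 + 16*p + 19)/(4*p^4 + 20*p^3 + 33*p^2 + 20*p + 4)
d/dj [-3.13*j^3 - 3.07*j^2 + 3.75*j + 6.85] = -9.39*j^2 - 6.14*j + 3.75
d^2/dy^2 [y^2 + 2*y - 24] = 2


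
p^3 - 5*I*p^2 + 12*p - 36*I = (p - 6*I)*(p - 2*I)*(p + 3*I)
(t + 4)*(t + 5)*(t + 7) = t^3 + 16*t^2 + 83*t + 140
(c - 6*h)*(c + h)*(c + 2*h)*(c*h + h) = c^4*h - 3*c^3*h^2 + c^3*h - 16*c^2*h^3 - 3*c^2*h^2 - 12*c*h^4 - 16*c*h^3 - 12*h^4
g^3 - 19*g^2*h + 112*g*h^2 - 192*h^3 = (g - 8*h)^2*(g - 3*h)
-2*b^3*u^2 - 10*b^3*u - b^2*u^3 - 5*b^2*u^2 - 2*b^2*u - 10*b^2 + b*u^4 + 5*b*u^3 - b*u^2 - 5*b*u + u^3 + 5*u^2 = (-2*b + u)*(b + u)*(u + 5)*(b*u + 1)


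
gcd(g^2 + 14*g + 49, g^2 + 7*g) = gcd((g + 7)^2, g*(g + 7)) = g + 7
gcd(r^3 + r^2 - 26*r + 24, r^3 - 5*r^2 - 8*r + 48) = r - 4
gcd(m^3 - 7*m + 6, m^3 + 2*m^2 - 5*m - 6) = m^2 + m - 6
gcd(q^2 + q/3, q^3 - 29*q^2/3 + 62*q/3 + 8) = q + 1/3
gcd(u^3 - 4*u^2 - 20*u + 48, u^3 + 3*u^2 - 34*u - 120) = u^2 - 2*u - 24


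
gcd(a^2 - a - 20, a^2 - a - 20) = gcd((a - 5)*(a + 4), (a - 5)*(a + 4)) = a^2 - a - 20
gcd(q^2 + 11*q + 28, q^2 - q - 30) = 1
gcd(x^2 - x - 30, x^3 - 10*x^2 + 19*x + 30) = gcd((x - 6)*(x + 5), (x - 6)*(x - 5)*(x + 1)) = x - 6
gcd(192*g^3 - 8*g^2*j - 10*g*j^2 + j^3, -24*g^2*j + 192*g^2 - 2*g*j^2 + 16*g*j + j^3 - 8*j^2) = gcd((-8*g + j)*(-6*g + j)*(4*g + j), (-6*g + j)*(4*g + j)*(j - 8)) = 24*g^2 + 2*g*j - j^2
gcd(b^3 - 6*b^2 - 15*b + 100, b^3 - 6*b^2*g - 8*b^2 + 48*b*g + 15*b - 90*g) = b - 5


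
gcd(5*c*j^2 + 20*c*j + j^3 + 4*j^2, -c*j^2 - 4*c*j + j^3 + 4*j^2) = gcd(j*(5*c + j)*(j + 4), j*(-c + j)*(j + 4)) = j^2 + 4*j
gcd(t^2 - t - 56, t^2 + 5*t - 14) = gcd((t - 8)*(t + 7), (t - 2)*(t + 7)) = t + 7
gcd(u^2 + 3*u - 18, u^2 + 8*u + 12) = u + 6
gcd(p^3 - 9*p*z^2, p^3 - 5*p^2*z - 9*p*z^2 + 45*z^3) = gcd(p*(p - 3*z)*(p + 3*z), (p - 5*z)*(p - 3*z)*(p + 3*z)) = -p^2 + 9*z^2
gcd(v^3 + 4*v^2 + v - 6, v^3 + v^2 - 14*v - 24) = v^2 + 5*v + 6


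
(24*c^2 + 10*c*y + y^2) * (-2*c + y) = -48*c^3 + 4*c^2*y + 8*c*y^2 + y^3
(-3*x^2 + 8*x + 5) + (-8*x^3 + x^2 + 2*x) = -8*x^3 - 2*x^2 + 10*x + 5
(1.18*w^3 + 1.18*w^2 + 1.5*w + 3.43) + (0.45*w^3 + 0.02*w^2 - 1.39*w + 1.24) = 1.63*w^3 + 1.2*w^2 + 0.11*w + 4.67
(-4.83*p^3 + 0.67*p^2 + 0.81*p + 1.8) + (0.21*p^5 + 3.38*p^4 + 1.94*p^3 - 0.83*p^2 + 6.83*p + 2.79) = 0.21*p^5 + 3.38*p^4 - 2.89*p^3 - 0.16*p^2 + 7.64*p + 4.59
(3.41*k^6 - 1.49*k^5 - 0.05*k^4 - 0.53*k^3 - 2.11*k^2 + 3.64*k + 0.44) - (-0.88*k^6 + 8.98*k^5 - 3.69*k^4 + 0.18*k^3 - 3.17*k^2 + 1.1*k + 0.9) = 4.29*k^6 - 10.47*k^5 + 3.64*k^4 - 0.71*k^3 + 1.06*k^2 + 2.54*k - 0.46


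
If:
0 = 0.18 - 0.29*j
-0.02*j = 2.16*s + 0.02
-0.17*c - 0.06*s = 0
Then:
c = 0.01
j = 0.62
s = -0.02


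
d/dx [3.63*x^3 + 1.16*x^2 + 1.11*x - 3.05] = 10.89*x^2 + 2.32*x + 1.11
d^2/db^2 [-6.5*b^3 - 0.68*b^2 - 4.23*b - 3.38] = -39.0*b - 1.36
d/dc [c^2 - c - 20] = 2*c - 1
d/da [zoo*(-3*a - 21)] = zoo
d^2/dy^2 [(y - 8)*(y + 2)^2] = 6*y - 8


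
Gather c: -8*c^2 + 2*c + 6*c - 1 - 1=-8*c^2 + 8*c - 2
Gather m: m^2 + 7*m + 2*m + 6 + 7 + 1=m^2 + 9*m + 14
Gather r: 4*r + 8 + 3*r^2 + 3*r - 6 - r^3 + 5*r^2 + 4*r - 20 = -r^3 + 8*r^2 + 11*r - 18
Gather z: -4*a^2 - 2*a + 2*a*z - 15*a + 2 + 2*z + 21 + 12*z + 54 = -4*a^2 - 17*a + z*(2*a + 14) + 77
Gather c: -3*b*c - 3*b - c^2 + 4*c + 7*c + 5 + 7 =-3*b - c^2 + c*(11 - 3*b) + 12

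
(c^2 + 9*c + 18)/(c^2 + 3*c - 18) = (c + 3)/(c - 3)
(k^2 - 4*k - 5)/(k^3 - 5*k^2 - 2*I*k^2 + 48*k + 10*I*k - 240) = (k + 1)/(k^2 - 2*I*k + 48)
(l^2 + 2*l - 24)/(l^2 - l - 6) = (-l^2 - 2*l + 24)/(-l^2 + l + 6)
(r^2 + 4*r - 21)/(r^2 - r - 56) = (r - 3)/(r - 8)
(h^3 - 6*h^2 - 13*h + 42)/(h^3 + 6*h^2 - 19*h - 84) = (h^2 - 9*h + 14)/(h^2 + 3*h - 28)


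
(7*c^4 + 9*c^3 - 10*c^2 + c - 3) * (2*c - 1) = 14*c^5 + 11*c^4 - 29*c^3 + 12*c^2 - 7*c + 3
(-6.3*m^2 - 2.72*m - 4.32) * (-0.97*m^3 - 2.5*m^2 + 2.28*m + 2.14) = 6.111*m^5 + 18.3884*m^4 - 3.3736*m^3 - 8.8836*m^2 - 15.6704*m - 9.2448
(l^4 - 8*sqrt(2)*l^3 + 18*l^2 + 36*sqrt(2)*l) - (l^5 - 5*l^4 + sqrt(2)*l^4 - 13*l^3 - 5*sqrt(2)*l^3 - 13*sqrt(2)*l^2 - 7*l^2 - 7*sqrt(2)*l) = -l^5 - sqrt(2)*l^4 + 6*l^4 - 3*sqrt(2)*l^3 + 13*l^3 + 13*sqrt(2)*l^2 + 25*l^2 + 43*sqrt(2)*l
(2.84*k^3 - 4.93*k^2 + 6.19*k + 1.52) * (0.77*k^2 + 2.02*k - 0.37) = 2.1868*k^5 + 1.9407*k^4 - 6.2431*k^3 + 15.4983*k^2 + 0.7801*k - 0.5624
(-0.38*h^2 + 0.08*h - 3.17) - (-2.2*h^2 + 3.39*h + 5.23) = 1.82*h^2 - 3.31*h - 8.4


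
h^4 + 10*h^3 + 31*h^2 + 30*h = h*(h + 2)*(h + 3)*(h + 5)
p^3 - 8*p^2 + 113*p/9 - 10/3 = (p - 6)*(p - 5/3)*(p - 1/3)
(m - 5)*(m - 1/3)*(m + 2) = m^3 - 10*m^2/3 - 9*m + 10/3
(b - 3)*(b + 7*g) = b^2 + 7*b*g - 3*b - 21*g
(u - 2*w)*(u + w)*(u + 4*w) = u^3 + 3*u^2*w - 6*u*w^2 - 8*w^3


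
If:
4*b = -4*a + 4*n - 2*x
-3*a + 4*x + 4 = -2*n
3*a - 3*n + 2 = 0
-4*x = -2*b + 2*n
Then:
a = 80/39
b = 14/13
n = 106/39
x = -32/39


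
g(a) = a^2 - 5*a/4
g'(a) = 2*a - 5/4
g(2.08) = 1.73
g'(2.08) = 2.91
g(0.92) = -0.30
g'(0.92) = 0.59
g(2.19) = 2.06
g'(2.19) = 3.13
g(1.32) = 0.09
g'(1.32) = 1.39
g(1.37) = 0.16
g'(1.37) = 1.49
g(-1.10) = 2.58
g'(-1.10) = -3.45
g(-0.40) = 0.66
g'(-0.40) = -2.05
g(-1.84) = 5.69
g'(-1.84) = -4.93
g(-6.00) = 43.50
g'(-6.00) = -13.25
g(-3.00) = 12.75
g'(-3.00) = -7.25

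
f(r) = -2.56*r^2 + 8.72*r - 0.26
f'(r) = 8.72 - 5.12*r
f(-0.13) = -1.44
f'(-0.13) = 9.39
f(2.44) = 5.78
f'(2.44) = -3.77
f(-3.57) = -64.02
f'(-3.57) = 27.00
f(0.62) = 4.16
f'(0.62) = 5.55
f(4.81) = -17.55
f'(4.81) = -15.91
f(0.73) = 4.74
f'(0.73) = 4.98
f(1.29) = 6.73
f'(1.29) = 2.12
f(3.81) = -4.20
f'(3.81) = -10.79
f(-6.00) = -144.74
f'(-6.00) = 39.44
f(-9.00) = -286.10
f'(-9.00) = 54.80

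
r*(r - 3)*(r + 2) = r^3 - r^2 - 6*r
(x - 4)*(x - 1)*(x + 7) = x^3 + 2*x^2 - 31*x + 28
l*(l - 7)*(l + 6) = l^3 - l^2 - 42*l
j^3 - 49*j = j*(j - 7)*(j + 7)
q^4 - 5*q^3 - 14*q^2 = q^2*(q - 7)*(q + 2)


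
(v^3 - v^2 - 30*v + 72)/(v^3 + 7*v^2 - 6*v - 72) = (v - 4)/(v + 4)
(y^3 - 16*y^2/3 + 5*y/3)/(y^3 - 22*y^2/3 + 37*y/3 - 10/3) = y/(y - 2)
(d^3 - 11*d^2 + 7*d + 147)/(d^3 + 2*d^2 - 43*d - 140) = (d^2 - 4*d - 21)/(d^2 + 9*d + 20)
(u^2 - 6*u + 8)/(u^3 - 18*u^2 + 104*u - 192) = (u - 2)/(u^2 - 14*u + 48)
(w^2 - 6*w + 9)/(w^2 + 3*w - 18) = (w - 3)/(w + 6)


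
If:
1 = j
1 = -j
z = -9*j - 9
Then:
No Solution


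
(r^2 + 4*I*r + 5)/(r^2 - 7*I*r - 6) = (r + 5*I)/(r - 6*I)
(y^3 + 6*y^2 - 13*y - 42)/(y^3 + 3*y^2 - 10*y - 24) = (y + 7)/(y + 4)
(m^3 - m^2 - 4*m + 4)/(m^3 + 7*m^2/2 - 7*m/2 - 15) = 2*(m^2 + m - 2)/(2*m^2 + 11*m + 15)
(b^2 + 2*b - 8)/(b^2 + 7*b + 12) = (b - 2)/(b + 3)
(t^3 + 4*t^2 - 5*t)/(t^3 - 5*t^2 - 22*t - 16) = t*(-t^2 - 4*t + 5)/(-t^3 + 5*t^2 + 22*t + 16)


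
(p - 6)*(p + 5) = p^2 - p - 30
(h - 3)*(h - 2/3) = h^2 - 11*h/3 + 2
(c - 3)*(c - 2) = c^2 - 5*c + 6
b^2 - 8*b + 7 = (b - 7)*(b - 1)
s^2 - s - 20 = (s - 5)*(s + 4)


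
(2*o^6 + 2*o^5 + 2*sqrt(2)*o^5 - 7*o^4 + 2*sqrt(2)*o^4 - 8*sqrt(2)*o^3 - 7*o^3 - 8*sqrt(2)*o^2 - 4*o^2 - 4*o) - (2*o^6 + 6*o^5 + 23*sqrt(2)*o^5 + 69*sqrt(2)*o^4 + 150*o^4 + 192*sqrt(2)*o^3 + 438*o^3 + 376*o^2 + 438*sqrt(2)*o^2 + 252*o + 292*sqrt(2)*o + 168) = -21*sqrt(2)*o^5 - 4*o^5 - 157*o^4 - 67*sqrt(2)*o^4 - 445*o^3 - 200*sqrt(2)*o^3 - 446*sqrt(2)*o^2 - 380*o^2 - 292*sqrt(2)*o - 256*o - 168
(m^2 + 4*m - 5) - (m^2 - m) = 5*m - 5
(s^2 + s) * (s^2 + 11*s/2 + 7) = s^4 + 13*s^3/2 + 25*s^2/2 + 7*s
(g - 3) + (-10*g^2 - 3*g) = -10*g^2 - 2*g - 3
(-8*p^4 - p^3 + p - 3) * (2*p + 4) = -16*p^5 - 34*p^4 - 4*p^3 + 2*p^2 - 2*p - 12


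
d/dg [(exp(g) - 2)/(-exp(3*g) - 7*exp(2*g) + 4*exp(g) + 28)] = (2*exp(g) + 9)*exp(g)/(exp(4*g) + 18*exp(3*g) + 109*exp(2*g) + 252*exp(g) + 196)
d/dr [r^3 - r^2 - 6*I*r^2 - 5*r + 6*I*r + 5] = 3*r^2 - 2*r - 12*I*r - 5 + 6*I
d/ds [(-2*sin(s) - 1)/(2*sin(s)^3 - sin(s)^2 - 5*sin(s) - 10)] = (4*sin(s) - 2*sin(3*s) - 2*cos(2*s) + 17)*cos(s)/(-2*sin(s)^3 + sin(s)^2 + 5*sin(s) + 10)^2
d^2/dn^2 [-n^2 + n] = -2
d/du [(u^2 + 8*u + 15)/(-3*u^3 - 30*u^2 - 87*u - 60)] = (u^2 + 6*u + 11)/(3*(u^4 + 10*u^3 + 33*u^2 + 40*u + 16))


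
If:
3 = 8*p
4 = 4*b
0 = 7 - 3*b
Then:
No Solution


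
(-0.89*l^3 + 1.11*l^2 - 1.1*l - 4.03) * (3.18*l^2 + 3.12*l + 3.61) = -2.8302*l^5 + 0.753*l^4 - 3.2477*l^3 - 12.2403*l^2 - 16.5446*l - 14.5483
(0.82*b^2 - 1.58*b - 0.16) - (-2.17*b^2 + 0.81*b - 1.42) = 2.99*b^2 - 2.39*b + 1.26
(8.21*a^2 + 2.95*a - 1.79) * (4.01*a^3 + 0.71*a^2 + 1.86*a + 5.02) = 32.9221*a^5 + 17.6586*a^4 + 10.1872*a^3 + 45.4303*a^2 + 11.4796*a - 8.9858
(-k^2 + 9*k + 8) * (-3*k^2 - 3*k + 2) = 3*k^4 - 24*k^3 - 53*k^2 - 6*k + 16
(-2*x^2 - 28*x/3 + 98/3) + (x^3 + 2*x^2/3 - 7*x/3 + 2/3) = x^3 - 4*x^2/3 - 35*x/3 + 100/3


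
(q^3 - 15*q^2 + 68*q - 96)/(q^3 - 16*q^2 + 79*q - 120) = (q - 4)/(q - 5)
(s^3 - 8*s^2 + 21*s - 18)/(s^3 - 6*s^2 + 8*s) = (s^2 - 6*s + 9)/(s*(s - 4))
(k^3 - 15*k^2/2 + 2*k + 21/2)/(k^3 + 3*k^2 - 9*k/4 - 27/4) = 2*(k^2 - 6*k - 7)/(2*k^2 + 9*k + 9)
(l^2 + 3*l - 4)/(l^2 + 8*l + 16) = (l - 1)/(l + 4)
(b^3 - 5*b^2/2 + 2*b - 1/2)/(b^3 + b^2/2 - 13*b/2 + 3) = (b^2 - 2*b + 1)/(b^2 + b - 6)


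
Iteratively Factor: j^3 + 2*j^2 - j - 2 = (j + 1)*(j^2 + j - 2) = (j + 1)*(j + 2)*(j - 1)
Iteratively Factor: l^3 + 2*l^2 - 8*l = (l + 4)*(l^2 - 2*l) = l*(l + 4)*(l - 2)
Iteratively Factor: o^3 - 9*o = (o - 3)*(o^2 + 3*o) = o*(o - 3)*(o + 3)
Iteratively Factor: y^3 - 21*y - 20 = (y - 5)*(y^2 + 5*y + 4) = (y - 5)*(y + 4)*(y + 1)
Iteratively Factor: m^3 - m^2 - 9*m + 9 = (m - 3)*(m^2 + 2*m - 3) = (m - 3)*(m + 3)*(m - 1)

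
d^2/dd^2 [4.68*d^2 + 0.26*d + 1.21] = 9.36000000000000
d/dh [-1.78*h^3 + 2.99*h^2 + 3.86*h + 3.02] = -5.34*h^2 + 5.98*h + 3.86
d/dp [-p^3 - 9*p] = -3*p^2 - 9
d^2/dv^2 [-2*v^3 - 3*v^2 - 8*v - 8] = -12*v - 6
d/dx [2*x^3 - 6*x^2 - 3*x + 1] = 6*x^2 - 12*x - 3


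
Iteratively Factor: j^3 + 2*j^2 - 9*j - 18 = (j + 3)*(j^2 - j - 6) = (j - 3)*(j + 3)*(j + 2)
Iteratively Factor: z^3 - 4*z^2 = (z)*(z^2 - 4*z) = z^2*(z - 4)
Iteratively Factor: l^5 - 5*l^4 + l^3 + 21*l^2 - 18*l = (l - 1)*(l^4 - 4*l^3 - 3*l^2 + 18*l) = (l - 3)*(l - 1)*(l^3 - l^2 - 6*l) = (l - 3)^2*(l - 1)*(l^2 + 2*l) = l*(l - 3)^2*(l - 1)*(l + 2)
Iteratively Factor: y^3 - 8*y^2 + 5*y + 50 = (y + 2)*(y^2 - 10*y + 25) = (y - 5)*(y + 2)*(y - 5)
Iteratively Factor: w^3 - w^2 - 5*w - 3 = (w + 1)*(w^2 - 2*w - 3) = (w + 1)^2*(w - 3)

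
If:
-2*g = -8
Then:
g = 4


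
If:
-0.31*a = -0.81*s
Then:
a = 2.61290322580645*s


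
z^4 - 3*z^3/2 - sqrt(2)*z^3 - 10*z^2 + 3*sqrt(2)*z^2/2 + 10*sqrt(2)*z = z*(z - 4)*(z + 5/2)*(z - sqrt(2))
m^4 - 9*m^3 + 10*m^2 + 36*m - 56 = (m - 7)*(m - 2)^2*(m + 2)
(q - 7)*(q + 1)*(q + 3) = q^3 - 3*q^2 - 25*q - 21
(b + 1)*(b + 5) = b^2 + 6*b + 5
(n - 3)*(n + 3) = n^2 - 9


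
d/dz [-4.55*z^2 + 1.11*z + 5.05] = 1.11 - 9.1*z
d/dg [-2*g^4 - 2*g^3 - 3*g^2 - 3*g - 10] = -8*g^3 - 6*g^2 - 6*g - 3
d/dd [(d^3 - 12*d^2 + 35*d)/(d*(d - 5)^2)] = 2/(d^2 - 10*d + 25)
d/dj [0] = 0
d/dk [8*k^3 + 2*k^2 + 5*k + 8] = 24*k^2 + 4*k + 5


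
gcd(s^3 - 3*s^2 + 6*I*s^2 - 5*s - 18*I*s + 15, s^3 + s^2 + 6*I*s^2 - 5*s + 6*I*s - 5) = s^2 + 6*I*s - 5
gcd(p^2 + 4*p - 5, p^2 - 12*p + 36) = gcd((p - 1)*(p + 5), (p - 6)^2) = 1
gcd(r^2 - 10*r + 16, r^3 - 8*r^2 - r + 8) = r - 8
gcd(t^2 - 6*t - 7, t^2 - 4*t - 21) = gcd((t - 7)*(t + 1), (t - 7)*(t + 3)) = t - 7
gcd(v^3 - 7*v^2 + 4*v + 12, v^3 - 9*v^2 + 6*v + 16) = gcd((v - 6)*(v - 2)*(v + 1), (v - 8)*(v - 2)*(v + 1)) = v^2 - v - 2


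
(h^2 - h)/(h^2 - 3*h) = (h - 1)/(h - 3)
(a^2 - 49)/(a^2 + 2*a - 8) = (a^2 - 49)/(a^2 + 2*a - 8)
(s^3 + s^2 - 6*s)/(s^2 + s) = (s^2 + s - 6)/(s + 1)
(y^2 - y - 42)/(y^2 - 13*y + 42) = (y + 6)/(y - 6)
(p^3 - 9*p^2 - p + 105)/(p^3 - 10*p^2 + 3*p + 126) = (p - 5)/(p - 6)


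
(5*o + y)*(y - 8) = 5*o*y - 40*o + y^2 - 8*y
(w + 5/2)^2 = w^2 + 5*w + 25/4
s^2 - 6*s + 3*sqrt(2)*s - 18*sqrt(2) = (s - 6)*(s + 3*sqrt(2))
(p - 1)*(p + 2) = p^2 + p - 2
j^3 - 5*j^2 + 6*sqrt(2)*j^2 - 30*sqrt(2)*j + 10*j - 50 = (j - 5)*(j + sqrt(2))*(j + 5*sqrt(2))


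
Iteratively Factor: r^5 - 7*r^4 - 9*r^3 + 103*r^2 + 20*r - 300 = (r - 5)*(r^4 - 2*r^3 - 19*r^2 + 8*r + 60) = (r - 5)^2*(r^3 + 3*r^2 - 4*r - 12) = (r - 5)^2*(r + 3)*(r^2 - 4) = (r - 5)^2*(r - 2)*(r + 3)*(r + 2)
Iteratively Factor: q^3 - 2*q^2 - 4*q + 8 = (q + 2)*(q^2 - 4*q + 4) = (q - 2)*(q + 2)*(q - 2)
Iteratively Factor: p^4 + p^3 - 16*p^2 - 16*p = (p + 1)*(p^3 - 16*p) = p*(p + 1)*(p^2 - 16) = p*(p + 1)*(p + 4)*(p - 4)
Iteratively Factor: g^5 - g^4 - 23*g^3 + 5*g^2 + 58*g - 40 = (g - 1)*(g^4 - 23*g^2 - 18*g + 40) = (g - 1)*(g + 4)*(g^3 - 4*g^2 - 7*g + 10) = (g - 1)^2*(g + 4)*(g^2 - 3*g - 10) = (g - 1)^2*(g + 2)*(g + 4)*(g - 5)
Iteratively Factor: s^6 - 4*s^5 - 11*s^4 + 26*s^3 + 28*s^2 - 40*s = (s)*(s^5 - 4*s^4 - 11*s^3 + 26*s^2 + 28*s - 40) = s*(s + 2)*(s^4 - 6*s^3 + s^2 + 24*s - 20) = s*(s - 5)*(s + 2)*(s^3 - s^2 - 4*s + 4) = s*(s - 5)*(s - 1)*(s + 2)*(s^2 - 4) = s*(s - 5)*(s - 2)*(s - 1)*(s + 2)*(s + 2)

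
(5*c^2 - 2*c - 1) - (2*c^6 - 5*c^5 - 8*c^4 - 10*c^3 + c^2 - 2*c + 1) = -2*c^6 + 5*c^5 + 8*c^4 + 10*c^3 + 4*c^2 - 2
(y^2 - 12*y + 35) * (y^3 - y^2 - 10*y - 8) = y^5 - 13*y^4 + 37*y^3 + 77*y^2 - 254*y - 280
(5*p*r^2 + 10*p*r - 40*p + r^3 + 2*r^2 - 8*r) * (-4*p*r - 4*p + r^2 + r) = -20*p^2*r^3 - 60*p^2*r^2 + 120*p^2*r + 160*p^2 + p*r^4 + 3*p*r^3 - 6*p*r^2 - 8*p*r + r^5 + 3*r^4 - 6*r^3 - 8*r^2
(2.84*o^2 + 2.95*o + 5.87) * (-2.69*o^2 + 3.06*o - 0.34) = -7.6396*o^4 + 0.7549*o^3 - 7.7289*o^2 + 16.9592*o - 1.9958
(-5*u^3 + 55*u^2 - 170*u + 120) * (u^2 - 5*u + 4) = -5*u^5 + 80*u^4 - 465*u^3 + 1190*u^2 - 1280*u + 480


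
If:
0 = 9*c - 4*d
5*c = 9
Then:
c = 9/5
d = 81/20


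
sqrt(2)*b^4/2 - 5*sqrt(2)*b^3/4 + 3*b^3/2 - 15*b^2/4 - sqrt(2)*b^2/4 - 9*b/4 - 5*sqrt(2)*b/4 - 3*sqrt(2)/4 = (b - 3)*(b + 1/2)*(b + sqrt(2))*(sqrt(2)*b/2 + 1/2)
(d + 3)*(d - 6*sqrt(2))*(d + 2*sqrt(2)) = d^3 - 4*sqrt(2)*d^2 + 3*d^2 - 24*d - 12*sqrt(2)*d - 72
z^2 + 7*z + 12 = (z + 3)*(z + 4)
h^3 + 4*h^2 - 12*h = h*(h - 2)*(h + 6)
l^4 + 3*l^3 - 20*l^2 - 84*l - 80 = (l - 5)*(l + 2)^2*(l + 4)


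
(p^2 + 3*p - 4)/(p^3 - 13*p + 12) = 1/(p - 3)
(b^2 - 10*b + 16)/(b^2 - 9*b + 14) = (b - 8)/(b - 7)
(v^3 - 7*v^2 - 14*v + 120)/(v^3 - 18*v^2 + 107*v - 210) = (v + 4)/(v - 7)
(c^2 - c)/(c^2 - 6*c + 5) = c/(c - 5)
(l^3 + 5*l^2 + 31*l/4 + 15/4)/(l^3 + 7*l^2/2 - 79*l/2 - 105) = (l^2 + 5*l/2 + 3/2)/(l^2 + l - 42)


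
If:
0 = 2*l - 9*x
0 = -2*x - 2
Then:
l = -9/2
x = -1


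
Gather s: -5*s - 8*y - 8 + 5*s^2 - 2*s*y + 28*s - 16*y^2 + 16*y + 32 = 5*s^2 + s*(23 - 2*y) - 16*y^2 + 8*y + 24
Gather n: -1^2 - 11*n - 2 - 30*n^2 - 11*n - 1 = -30*n^2 - 22*n - 4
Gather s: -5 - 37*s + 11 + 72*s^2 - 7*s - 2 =72*s^2 - 44*s + 4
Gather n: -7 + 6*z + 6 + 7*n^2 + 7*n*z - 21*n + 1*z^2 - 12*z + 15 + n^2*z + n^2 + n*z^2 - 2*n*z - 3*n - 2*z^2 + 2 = n^2*(z + 8) + n*(z^2 + 5*z - 24) - z^2 - 6*z + 16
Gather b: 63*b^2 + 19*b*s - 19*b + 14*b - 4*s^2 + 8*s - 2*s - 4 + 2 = 63*b^2 + b*(19*s - 5) - 4*s^2 + 6*s - 2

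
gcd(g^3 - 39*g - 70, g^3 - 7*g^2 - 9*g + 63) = g - 7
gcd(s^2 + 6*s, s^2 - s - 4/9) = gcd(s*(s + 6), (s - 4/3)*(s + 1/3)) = 1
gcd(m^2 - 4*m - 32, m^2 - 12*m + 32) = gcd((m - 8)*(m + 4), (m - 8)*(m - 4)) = m - 8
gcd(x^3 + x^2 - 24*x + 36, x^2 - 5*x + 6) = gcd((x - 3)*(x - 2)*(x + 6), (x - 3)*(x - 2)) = x^2 - 5*x + 6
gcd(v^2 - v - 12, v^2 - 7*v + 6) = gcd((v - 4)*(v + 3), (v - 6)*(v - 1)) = 1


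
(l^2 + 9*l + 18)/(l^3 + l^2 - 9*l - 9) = (l + 6)/(l^2 - 2*l - 3)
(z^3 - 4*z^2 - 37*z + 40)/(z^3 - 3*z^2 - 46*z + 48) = (z + 5)/(z + 6)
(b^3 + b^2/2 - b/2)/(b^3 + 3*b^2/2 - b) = (b + 1)/(b + 2)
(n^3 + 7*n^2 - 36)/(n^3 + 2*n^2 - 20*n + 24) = (n + 3)/(n - 2)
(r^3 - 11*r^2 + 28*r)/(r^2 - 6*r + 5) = r*(r^2 - 11*r + 28)/(r^2 - 6*r + 5)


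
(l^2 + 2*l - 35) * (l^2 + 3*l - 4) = l^4 + 5*l^3 - 33*l^2 - 113*l + 140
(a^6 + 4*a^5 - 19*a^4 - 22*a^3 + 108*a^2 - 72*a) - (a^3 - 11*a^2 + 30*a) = a^6 + 4*a^5 - 19*a^4 - 23*a^3 + 119*a^2 - 102*a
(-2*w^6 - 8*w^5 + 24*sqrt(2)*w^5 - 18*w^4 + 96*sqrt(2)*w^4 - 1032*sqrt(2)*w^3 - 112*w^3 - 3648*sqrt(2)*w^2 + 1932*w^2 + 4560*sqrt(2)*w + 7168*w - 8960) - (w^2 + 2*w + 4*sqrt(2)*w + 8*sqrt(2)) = -2*w^6 - 8*w^5 + 24*sqrt(2)*w^5 - 18*w^4 + 96*sqrt(2)*w^4 - 1032*sqrt(2)*w^3 - 112*w^3 - 3648*sqrt(2)*w^2 + 1931*w^2 + 4556*sqrt(2)*w + 7166*w - 8960 - 8*sqrt(2)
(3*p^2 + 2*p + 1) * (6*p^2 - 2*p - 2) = 18*p^4 + 6*p^3 - 4*p^2 - 6*p - 2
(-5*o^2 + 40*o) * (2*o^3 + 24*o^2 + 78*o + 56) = -10*o^5 - 40*o^4 + 570*o^3 + 2840*o^2 + 2240*o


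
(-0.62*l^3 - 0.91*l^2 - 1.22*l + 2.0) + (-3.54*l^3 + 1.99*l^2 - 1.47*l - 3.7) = -4.16*l^3 + 1.08*l^2 - 2.69*l - 1.7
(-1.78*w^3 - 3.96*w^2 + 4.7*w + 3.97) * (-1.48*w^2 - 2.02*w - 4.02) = 2.6344*w^5 + 9.4564*w^4 + 8.1988*w^3 + 0.549599999999998*w^2 - 26.9134*w - 15.9594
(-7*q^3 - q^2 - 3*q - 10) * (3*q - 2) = -21*q^4 + 11*q^3 - 7*q^2 - 24*q + 20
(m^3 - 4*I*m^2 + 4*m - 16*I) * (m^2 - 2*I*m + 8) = m^5 - 6*I*m^4 + 4*m^3 - 56*I*m^2 - 128*I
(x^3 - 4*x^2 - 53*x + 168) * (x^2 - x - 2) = x^5 - 5*x^4 - 51*x^3 + 229*x^2 - 62*x - 336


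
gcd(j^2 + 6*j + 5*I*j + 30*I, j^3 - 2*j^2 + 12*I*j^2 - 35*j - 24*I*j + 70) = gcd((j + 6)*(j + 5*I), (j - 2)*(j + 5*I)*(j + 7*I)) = j + 5*I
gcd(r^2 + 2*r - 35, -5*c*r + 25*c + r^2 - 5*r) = r - 5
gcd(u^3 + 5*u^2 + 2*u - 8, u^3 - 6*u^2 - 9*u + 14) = u^2 + u - 2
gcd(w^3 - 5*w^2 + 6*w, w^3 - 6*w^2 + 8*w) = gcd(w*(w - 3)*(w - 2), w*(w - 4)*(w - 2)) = w^2 - 2*w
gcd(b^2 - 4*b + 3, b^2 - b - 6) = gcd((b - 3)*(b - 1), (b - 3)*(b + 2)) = b - 3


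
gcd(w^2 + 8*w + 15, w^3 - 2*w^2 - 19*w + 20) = 1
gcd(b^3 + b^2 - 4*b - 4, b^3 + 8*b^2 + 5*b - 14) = b + 2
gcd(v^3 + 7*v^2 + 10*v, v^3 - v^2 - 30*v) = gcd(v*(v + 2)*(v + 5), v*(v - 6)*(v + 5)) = v^2 + 5*v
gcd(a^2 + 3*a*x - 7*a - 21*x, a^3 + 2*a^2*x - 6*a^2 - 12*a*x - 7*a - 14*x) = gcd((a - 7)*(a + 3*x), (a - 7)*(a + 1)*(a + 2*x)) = a - 7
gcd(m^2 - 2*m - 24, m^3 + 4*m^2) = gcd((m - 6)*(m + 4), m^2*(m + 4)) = m + 4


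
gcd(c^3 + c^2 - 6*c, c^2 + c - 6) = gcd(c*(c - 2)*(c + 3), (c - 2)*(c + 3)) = c^2 + c - 6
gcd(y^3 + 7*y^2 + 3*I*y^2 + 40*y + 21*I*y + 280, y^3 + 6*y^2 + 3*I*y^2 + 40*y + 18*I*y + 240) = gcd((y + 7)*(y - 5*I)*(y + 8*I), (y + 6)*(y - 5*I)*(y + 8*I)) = y^2 + 3*I*y + 40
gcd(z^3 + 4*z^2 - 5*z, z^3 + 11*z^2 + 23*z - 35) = z^2 + 4*z - 5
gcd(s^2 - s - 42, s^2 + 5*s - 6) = s + 6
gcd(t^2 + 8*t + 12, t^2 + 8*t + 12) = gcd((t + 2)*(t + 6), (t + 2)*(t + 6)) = t^2 + 8*t + 12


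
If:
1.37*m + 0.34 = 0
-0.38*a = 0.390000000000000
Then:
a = -1.03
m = -0.25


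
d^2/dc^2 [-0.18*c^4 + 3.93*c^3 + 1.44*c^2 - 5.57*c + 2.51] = -2.16*c^2 + 23.58*c + 2.88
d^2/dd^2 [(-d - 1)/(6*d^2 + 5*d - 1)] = -72/(216*d^3 - 108*d^2 + 18*d - 1)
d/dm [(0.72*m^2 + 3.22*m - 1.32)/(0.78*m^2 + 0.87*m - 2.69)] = (-1.8852*m^2 - 1.8144*m - 7.5134)/(0.6084*m^4 + 1.3572*m^3 - 3.4395*m^2 - 4.6806*m + 7.2361)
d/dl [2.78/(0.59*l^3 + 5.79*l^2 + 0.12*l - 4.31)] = (-4.9206*l^2 - 32.1924*l - 0.3336)/(0.59*l^3 + 5.79*l^2 + 0.12*l - 4.31)^2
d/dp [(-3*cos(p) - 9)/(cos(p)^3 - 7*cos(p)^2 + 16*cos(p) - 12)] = 6*(sin(p)^2 - 3*cos(p) + 14)*sin(p)/((cos(p) - 3)^2*(cos(p) - 2)^3)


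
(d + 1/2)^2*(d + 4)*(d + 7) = d^4 + 12*d^3 + 157*d^2/4 + 123*d/4 + 7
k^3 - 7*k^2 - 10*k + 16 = (k - 8)*(k - 1)*(k + 2)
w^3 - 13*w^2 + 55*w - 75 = (w - 5)^2*(w - 3)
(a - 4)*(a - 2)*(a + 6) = a^3 - 28*a + 48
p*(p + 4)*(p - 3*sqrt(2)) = p^3 - 3*sqrt(2)*p^2 + 4*p^2 - 12*sqrt(2)*p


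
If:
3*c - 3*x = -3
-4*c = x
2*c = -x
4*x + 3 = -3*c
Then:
No Solution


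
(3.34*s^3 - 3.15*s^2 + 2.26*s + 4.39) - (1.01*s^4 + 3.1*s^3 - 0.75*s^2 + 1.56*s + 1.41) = -1.01*s^4 + 0.24*s^3 - 2.4*s^2 + 0.7*s + 2.98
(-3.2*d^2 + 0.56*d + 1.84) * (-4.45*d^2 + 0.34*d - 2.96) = 14.24*d^4 - 3.58*d^3 + 1.4744*d^2 - 1.032*d - 5.4464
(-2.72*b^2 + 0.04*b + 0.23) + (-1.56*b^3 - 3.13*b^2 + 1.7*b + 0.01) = -1.56*b^3 - 5.85*b^2 + 1.74*b + 0.24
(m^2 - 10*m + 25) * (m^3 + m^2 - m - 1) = m^5 - 9*m^4 + 14*m^3 + 34*m^2 - 15*m - 25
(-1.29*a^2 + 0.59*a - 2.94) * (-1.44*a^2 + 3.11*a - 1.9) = 1.8576*a^4 - 4.8615*a^3 + 8.5195*a^2 - 10.2644*a + 5.586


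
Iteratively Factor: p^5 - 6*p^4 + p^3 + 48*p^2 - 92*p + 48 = (p - 2)*(p^4 - 4*p^3 - 7*p^2 + 34*p - 24) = (p - 2)*(p + 3)*(p^3 - 7*p^2 + 14*p - 8) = (p - 2)^2*(p + 3)*(p^2 - 5*p + 4) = (p - 4)*(p - 2)^2*(p + 3)*(p - 1)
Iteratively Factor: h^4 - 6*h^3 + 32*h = (h - 4)*(h^3 - 2*h^2 - 8*h) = (h - 4)^2*(h^2 + 2*h) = h*(h - 4)^2*(h + 2)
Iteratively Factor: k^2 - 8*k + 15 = (k - 3)*(k - 5)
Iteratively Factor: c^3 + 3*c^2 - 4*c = (c)*(c^2 + 3*c - 4) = c*(c + 4)*(c - 1)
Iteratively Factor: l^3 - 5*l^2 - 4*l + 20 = (l - 5)*(l^2 - 4) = (l - 5)*(l + 2)*(l - 2)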